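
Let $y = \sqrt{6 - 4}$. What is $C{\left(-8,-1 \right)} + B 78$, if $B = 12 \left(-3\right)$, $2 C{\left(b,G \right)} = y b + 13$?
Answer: $- \frac{5603}{2} - 4 \sqrt{2} \approx -2807.2$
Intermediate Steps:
$y = \sqrt{2} \approx 1.4142$
$C{\left(b,G \right)} = \frac{13}{2} + \frac{b \sqrt{2}}{2}$ ($C{\left(b,G \right)} = \frac{\sqrt{2} b + 13}{2} = \frac{b \sqrt{2} + 13}{2} = \frac{13 + b \sqrt{2}}{2} = \frac{13}{2} + \frac{b \sqrt{2}}{2}$)
$B = -36$
$C{\left(-8,-1 \right)} + B 78 = \left(\frac{13}{2} + \frac{1}{2} \left(-8\right) \sqrt{2}\right) - 2808 = \left(\frac{13}{2} - 4 \sqrt{2}\right) - 2808 = - \frac{5603}{2} - 4 \sqrt{2}$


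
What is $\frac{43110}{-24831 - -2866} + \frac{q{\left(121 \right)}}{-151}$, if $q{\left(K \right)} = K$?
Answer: $- \frac{1833475}{663343} \approx -2.764$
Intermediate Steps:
$\frac{43110}{-24831 - -2866} + \frac{q{\left(121 \right)}}{-151} = \frac{43110}{-24831 - -2866} + \frac{121}{-151} = \frac{43110}{-24831 + 2866} + 121 \left(- \frac{1}{151}\right) = \frac{43110}{-21965} - \frac{121}{151} = 43110 \left(- \frac{1}{21965}\right) - \frac{121}{151} = - \frac{8622}{4393} - \frac{121}{151} = - \frac{1833475}{663343}$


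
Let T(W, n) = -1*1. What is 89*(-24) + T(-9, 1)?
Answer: -2137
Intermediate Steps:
T(W, n) = -1
89*(-24) + T(-9, 1) = 89*(-24) - 1 = -2136 - 1 = -2137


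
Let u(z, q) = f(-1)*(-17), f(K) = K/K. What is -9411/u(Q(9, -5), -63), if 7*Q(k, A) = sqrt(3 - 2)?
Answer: 9411/17 ≈ 553.59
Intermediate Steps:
f(K) = 1
Q(k, A) = 1/7 (Q(k, A) = sqrt(3 - 2)/7 = sqrt(1)/7 = (1/7)*1 = 1/7)
u(z, q) = -17 (u(z, q) = 1*(-17) = -17)
-9411/u(Q(9, -5), -63) = -9411/(-17) = -9411*(-1/17) = 9411/17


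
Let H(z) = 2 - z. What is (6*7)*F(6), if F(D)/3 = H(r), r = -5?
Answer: 882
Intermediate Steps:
F(D) = 21 (F(D) = 3*(2 - 1*(-5)) = 3*(2 + 5) = 3*7 = 21)
(6*7)*F(6) = (6*7)*21 = 42*21 = 882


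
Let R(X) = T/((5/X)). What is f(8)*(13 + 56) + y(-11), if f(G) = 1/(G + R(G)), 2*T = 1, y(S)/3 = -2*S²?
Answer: -31599/44 ≈ -718.16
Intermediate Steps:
y(S) = -6*S² (y(S) = 3*(-2*S²) = -6*S²)
T = ½ (T = (½)*1 = ½ ≈ 0.50000)
R(X) = X/10 (R(X) = 1/(2*((5/X))) = (X/5)/2 = X/10)
f(G) = 10/(11*G) (f(G) = 1/(G + G/10) = 1/(11*G/10) = 10/(11*G))
f(8)*(13 + 56) + y(-11) = ((10/11)/8)*(13 + 56) - 6*(-11)² = ((10/11)*(⅛))*69 - 6*121 = (5/44)*69 - 726 = 345/44 - 726 = -31599/44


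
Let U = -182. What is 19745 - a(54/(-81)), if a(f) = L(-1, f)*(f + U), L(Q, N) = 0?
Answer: 19745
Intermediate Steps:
a(f) = 0 (a(f) = 0*(f - 182) = 0*(-182 + f) = 0)
19745 - a(54/(-81)) = 19745 - 1*0 = 19745 + 0 = 19745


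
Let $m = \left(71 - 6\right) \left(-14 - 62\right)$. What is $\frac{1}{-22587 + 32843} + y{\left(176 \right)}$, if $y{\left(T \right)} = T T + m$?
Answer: $\frac{267025217}{10256} \approx 26036.0$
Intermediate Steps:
$m = -4940$ ($m = 65 \left(-76\right) = -4940$)
$y{\left(T \right)} = -4940 + T^{2}$ ($y{\left(T \right)} = T T - 4940 = T^{2} - 4940 = -4940 + T^{2}$)
$\frac{1}{-22587 + 32843} + y{\left(176 \right)} = \frac{1}{-22587 + 32843} - \left(4940 - 176^{2}\right) = \frac{1}{10256} + \left(-4940 + 30976\right) = \frac{1}{10256} + 26036 = \frac{267025217}{10256}$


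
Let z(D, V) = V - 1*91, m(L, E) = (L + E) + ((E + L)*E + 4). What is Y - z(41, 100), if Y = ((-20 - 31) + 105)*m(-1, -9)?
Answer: 4527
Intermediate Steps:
m(L, E) = 4 + E + L + E*(E + L) (m(L, E) = (E + L) + (E*(E + L) + 4) = (E + L) + (4 + E*(E + L)) = 4 + E + L + E*(E + L))
Y = 4536 (Y = ((-20 - 31) + 105)*(4 - 9 - 1 + (-9)² - 9*(-1)) = (-51 + 105)*(4 - 9 - 1 + 81 + 9) = 54*84 = 4536)
z(D, V) = -91 + V (z(D, V) = V - 91 = -91 + V)
Y - z(41, 100) = 4536 - (-91 + 100) = 4536 - 1*9 = 4536 - 9 = 4527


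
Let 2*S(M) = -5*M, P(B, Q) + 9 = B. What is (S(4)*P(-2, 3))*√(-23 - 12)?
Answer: 110*I*√35 ≈ 650.77*I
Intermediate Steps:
P(B, Q) = -9 + B
S(M) = -5*M/2 (S(M) = (-5*M)/2 = -5*M/2)
(S(4)*P(-2, 3))*√(-23 - 12) = ((-5/2*4)*(-9 - 2))*√(-23 - 12) = (-10*(-11))*√(-35) = 110*(I*√35) = 110*I*√35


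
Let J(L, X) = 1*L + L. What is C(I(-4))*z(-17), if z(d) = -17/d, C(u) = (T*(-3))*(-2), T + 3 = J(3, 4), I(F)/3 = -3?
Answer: 18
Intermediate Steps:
I(F) = -9 (I(F) = 3*(-3) = -9)
J(L, X) = 2*L (J(L, X) = L + L = 2*L)
T = 3 (T = -3 + 2*3 = -3 + 6 = 3)
C(u) = 18 (C(u) = (3*(-3))*(-2) = -9*(-2) = 18)
C(I(-4))*z(-17) = 18*(-17/(-17)) = 18*(-17*(-1/17)) = 18*1 = 18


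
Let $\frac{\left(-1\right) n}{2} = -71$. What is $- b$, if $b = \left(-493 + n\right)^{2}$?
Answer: $-123201$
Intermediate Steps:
$n = 142$ ($n = \left(-2\right) \left(-71\right) = 142$)
$b = 123201$ ($b = \left(-493 + 142\right)^{2} = \left(-351\right)^{2} = 123201$)
$- b = \left(-1\right) 123201 = -123201$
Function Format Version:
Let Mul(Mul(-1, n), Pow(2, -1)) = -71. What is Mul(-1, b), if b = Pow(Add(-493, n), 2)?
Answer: -123201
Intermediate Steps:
n = 142 (n = Mul(-2, -71) = 142)
b = 123201 (b = Pow(Add(-493, 142), 2) = Pow(-351, 2) = 123201)
Mul(-1, b) = Mul(-1, 123201) = -123201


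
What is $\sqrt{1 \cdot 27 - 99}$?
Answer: $6 i \sqrt{2} \approx 8.4853 i$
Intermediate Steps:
$\sqrt{1 \cdot 27 - 99} = \sqrt{27 - 99} = \sqrt{-72} = 6 i \sqrt{2}$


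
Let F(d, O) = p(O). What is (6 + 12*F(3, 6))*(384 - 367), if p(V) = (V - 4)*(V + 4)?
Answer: 4182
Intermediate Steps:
p(V) = (-4 + V)*(4 + V)
F(d, O) = -16 + O²
(6 + 12*F(3, 6))*(384 - 367) = (6 + 12*(-16 + 6²))*(384 - 367) = (6 + 12*(-16 + 36))*17 = (6 + 12*20)*17 = (6 + 240)*17 = 246*17 = 4182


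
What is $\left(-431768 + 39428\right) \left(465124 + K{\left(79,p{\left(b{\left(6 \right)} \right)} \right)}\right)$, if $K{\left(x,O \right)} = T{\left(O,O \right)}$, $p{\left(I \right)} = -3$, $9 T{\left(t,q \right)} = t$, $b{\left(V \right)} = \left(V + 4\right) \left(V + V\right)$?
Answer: $-182486619380$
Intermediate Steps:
$b{\left(V \right)} = 2 V \left(4 + V\right)$ ($b{\left(V \right)} = \left(4 + V\right) 2 V = 2 V \left(4 + V\right)$)
$T{\left(t,q \right)} = \frac{t}{9}$
$K{\left(x,O \right)} = \frac{O}{9}$
$\left(-431768 + 39428\right) \left(465124 + K{\left(79,p{\left(b{\left(6 \right)} \right)} \right)}\right) = \left(-431768 + 39428\right) \left(465124 + \frac{1}{9} \left(-3\right)\right) = - 392340 \left(465124 - \frac{1}{3}\right) = \left(-392340\right) \frac{1395371}{3} = -182486619380$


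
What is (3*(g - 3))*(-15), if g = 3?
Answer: 0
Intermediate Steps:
(3*(g - 3))*(-15) = (3*(3 - 3))*(-15) = (3*0)*(-15) = 0*(-15) = 0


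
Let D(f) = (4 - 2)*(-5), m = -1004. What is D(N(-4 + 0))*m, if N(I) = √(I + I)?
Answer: 10040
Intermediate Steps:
N(I) = √2*√I (N(I) = √(2*I) = √2*√I)
D(f) = -10 (D(f) = 2*(-5) = -10)
D(N(-4 + 0))*m = -10*(-1004) = 10040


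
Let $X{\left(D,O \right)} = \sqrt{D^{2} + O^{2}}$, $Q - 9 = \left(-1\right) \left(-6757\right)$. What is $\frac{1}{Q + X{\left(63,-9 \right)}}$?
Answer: $\frac{3383}{22887353} - \frac{45 \sqrt{2}}{45774706} \approx 0.00014642$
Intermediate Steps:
$Q = 6766$ ($Q = 9 - -6757 = 9 + 6757 = 6766$)
$\frac{1}{Q + X{\left(63,-9 \right)}} = \frac{1}{6766 + \sqrt{63^{2} + \left(-9\right)^{2}}} = \frac{1}{6766 + \sqrt{3969 + 81}} = \frac{1}{6766 + \sqrt{4050}} = \frac{1}{6766 + 45 \sqrt{2}}$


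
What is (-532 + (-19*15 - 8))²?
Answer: 680625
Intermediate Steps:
(-532 + (-19*15 - 8))² = (-532 + (-285 - 8))² = (-532 - 293)² = (-825)² = 680625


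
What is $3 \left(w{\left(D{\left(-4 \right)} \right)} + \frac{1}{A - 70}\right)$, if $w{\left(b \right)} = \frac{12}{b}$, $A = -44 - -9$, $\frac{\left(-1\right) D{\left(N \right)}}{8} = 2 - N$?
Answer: $- \frac{109}{140} \approx -0.77857$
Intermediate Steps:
$D{\left(N \right)} = -16 + 8 N$ ($D{\left(N \right)} = - 8 \left(2 - N\right) = -16 + 8 N$)
$A = -35$ ($A = -44 + 9 = -35$)
$3 \left(w{\left(D{\left(-4 \right)} \right)} + \frac{1}{A - 70}\right) = 3 \left(\frac{12}{-16 + 8 \left(-4\right)} + \frac{1}{-35 - 70}\right) = 3 \left(\frac{12}{-16 - 32} + \frac{1}{-105}\right) = 3 \left(\frac{12}{-48} - \frac{1}{105}\right) = 3 \left(12 \left(- \frac{1}{48}\right) - \frac{1}{105}\right) = 3 \left(- \frac{1}{4} - \frac{1}{105}\right) = 3 \left(- \frac{109}{420}\right) = - \frac{109}{140}$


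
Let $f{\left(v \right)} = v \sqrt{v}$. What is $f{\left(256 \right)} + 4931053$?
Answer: $4935149$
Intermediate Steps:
$f{\left(v \right)} = v^{\frac{3}{2}}$
$f{\left(256 \right)} + 4931053 = 256^{\frac{3}{2}} + 4931053 = 4096 + 4931053 = 4935149$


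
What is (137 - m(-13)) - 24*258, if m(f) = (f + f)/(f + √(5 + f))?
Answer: -1072073/177 - 52*I*√2/177 ≈ -6056.9 - 0.41548*I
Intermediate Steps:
m(f) = 2*f/(f + √(5 + f)) (m(f) = (2*f)/(f + √(5 + f)) = 2*f/(f + √(5 + f)))
(137 - m(-13)) - 24*258 = (137 - 2*(-13)/(-13 + √(5 - 13))) - 24*258 = (137 - 2*(-13)/(-13 + √(-8))) - 6192 = (137 - 2*(-13)/(-13 + 2*I*√2)) - 6192 = (137 - (-26)/(-13 + 2*I*√2)) - 6192 = (137 + 26/(-13 + 2*I*√2)) - 6192 = -6055 + 26/(-13 + 2*I*√2)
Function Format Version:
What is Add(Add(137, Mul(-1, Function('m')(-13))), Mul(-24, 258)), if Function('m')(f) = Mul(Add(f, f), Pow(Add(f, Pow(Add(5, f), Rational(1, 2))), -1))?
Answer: Add(Rational(-1072073, 177), Mul(Rational(-52, 177), I, Pow(2, Rational(1, 2)))) ≈ Add(-6056.9, Mul(-0.41548, I))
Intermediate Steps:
Function('m')(f) = Mul(2, f, Pow(Add(f, Pow(Add(5, f), Rational(1, 2))), -1)) (Function('m')(f) = Mul(Mul(2, f), Pow(Add(f, Pow(Add(5, f), Rational(1, 2))), -1)) = Mul(2, f, Pow(Add(f, Pow(Add(5, f), Rational(1, 2))), -1)))
Add(Add(137, Mul(-1, Function('m')(-13))), Mul(-24, 258)) = Add(Add(137, Mul(-1, Mul(2, -13, Pow(Add(-13, Pow(Add(5, -13), Rational(1, 2))), -1)))), Mul(-24, 258)) = Add(Add(137, Mul(-1, Mul(2, -13, Pow(Add(-13, Pow(-8, Rational(1, 2))), -1)))), -6192) = Add(Add(137, Mul(-1, Mul(2, -13, Pow(Add(-13, Mul(2, I, Pow(2, Rational(1, 2)))), -1)))), -6192) = Add(Add(137, Mul(-1, Mul(-26, Pow(Add(-13, Mul(2, I, Pow(2, Rational(1, 2)))), -1)))), -6192) = Add(Add(137, Mul(26, Pow(Add(-13, Mul(2, I, Pow(2, Rational(1, 2)))), -1))), -6192) = Add(-6055, Mul(26, Pow(Add(-13, Mul(2, I, Pow(2, Rational(1, 2)))), -1)))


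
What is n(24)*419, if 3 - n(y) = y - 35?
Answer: 5866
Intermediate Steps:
n(y) = 38 - y (n(y) = 3 - (y - 35) = 3 - (-35 + y) = 3 + (35 - y) = 38 - y)
n(24)*419 = (38 - 1*24)*419 = (38 - 24)*419 = 14*419 = 5866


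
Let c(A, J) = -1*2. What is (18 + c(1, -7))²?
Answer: 256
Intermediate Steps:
c(A, J) = -2
(18 + c(1, -7))² = (18 - 2)² = 16² = 256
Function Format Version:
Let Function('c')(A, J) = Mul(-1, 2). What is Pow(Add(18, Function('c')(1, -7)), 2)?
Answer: 256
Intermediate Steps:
Function('c')(A, J) = -2
Pow(Add(18, Function('c')(1, -7)), 2) = Pow(Add(18, -2), 2) = Pow(16, 2) = 256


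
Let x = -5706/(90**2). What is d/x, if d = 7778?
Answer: -3500100/317 ≈ -11041.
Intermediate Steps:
x = -317/450 (x = -5706/8100 = -5706*1/8100 = -317/450 ≈ -0.70444)
d/x = 7778/(-317/450) = 7778*(-450/317) = -3500100/317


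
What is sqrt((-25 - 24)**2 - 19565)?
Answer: 2*I*sqrt(4291) ≈ 131.01*I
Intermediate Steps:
sqrt((-25 - 24)**2 - 19565) = sqrt((-49)**2 - 19565) = sqrt(2401 - 19565) = sqrt(-17164) = 2*I*sqrt(4291)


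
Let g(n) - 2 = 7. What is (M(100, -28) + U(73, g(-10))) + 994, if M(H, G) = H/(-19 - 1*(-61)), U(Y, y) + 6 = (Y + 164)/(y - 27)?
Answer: 13681/14 ≈ 977.21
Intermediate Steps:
g(n) = 9 (g(n) = 2 + 7 = 9)
U(Y, y) = -6 + (164 + Y)/(-27 + y) (U(Y, y) = -6 + (Y + 164)/(y - 27) = -6 + (164 + Y)/(-27 + y))
M(H, G) = H/42 (M(H, G) = H/(-19 + 61) = H/42)
(M(100, -28) + U(73, g(-10))) + 994 = ((1/42)*100 + (326 + 73 - 6*9)/(-27 + 9)) + 994 = (50/21 + (326 + 73 - 54)/(-18)) + 994 = (50/21 - 1/18*345) + 994 = (50/21 - 115/6) + 994 = -235/14 + 994 = 13681/14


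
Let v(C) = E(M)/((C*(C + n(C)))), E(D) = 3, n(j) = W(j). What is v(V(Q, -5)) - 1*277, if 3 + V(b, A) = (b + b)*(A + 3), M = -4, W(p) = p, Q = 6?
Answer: -134621/486 ≈ -277.00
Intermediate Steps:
n(j) = j
V(b, A) = -3 + 2*b*(3 + A) (V(b, A) = -3 + (b + b)*(A + 3) = -3 + (2*b)*(3 + A) = -3 + 2*b*(3 + A))
v(C) = 3/(2*C²) (v(C) = 3/((C*(C + C))) = 3/((C*(2*C))) = 3/((2*C²)) = 3*(1/(2*C²)) = 3/(2*C²))
v(V(Q, -5)) - 1*277 = 3/(2*(-3 + 6*6 + 2*(-5)*6)²) - 1*277 = 3/(2*(-3 + 36 - 60)²) - 277 = (3/2)/(-27)² - 277 = (3/2)*(1/729) - 277 = 1/486 - 277 = -134621/486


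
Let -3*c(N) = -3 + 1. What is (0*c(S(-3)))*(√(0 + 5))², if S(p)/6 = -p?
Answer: 0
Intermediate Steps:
S(p) = -6*p (S(p) = 6*(-p) = -6*p)
c(N) = ⅔ (c(N) = -(-3 + 1)/3 = -⅓*(-2) = ⅔)
(0*c(S(-3)))*(√(0 + 5))² = (0*(⅔))*(√(0 + 5))² = 0*(√5)² = 0*5 = 0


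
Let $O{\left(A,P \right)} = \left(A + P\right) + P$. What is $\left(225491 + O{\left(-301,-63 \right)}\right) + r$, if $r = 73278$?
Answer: $298342$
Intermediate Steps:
$O{\left(A,P \right)} = A + 2 P$
$\left(225491 + O{\left(-301,-63 \right)}\right) + r = \left(225491 + \left(-301 + 2 \left(-63\right)\right)\right) + 73278 = \left(225491 - 427\right) + 73278 = 225064 + 73278 = 298342$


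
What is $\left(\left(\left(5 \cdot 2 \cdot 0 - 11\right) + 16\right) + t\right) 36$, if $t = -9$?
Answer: $-144$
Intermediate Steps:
$\left(\left(\left(5 \cdot 2 \cdot 0 - 11\right) + 16\right) + t\right) 36 = \left(\left(\left(5 \cdot 2 \cdot 0 - 11\right) + 16\right) - 9\right) 36 = \left(\left(\left(10 \cdot 0 - 11\right) + 16\right) - 9\right) 36 = \left(\left(\left(0 - 11\right) + 16\right) - 9\right) 36 = \left(\left(-11 + 16\right) - 9\right) 36 = \left(5 - 9\right) 36 = \left(-4\right) 36 = -144$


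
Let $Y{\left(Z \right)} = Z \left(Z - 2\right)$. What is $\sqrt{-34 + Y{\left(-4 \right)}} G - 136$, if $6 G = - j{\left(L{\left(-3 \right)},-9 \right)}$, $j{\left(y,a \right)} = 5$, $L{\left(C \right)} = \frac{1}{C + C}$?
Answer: $-136 - \frac{5 i \sqrt{10}}{6} \approx -136.0 - 2.6352 i$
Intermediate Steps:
$L{\left(C \right)} = \frac{1}{2 C}$
$Y{\left(Z \right)} = Z \left(-2 + Z\right)$
$G = - \frac{5}{6}$ ($G = \frac{\left(-1\right) 5}{6} = \frac{1}{6} \left(-5\right) = - \frac{5}{6} \approx -0.83333$)
$\sqrt{-34 + Y{\left(-4 \right)}} G - 136 = \sqrt{-34 - 4 \left(-2 - 4\right)} \left(- \frac{5}{6}\right) - 136 = \sqrt{-34 - -24} \left(- \frac{5}{6}\right) - 136 = \sqrt{-34 + 24} \left(- \frac{5}{6}\right) - 136 = \sqrt{-10} \left(- \frac{5}{6}\right) - 136 = i \sqrt{10} \left(- \frac{5}{6}\right) - 136 = - \frac{5 i \sqrt{10}}{6} - 136 = -136 - \frac{5 i \sqrt{10}}{6}$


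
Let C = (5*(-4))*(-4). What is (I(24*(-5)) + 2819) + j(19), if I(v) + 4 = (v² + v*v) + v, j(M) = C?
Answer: 31575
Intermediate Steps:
C = 80 (C = -20*(-4) = 80)
j(M) = 80
I(v) = -4 + v + 2*v² (I(v) = -4 + ((v² + v*v) + v) = -4 + ((v² + v²) + v) = -4 + (2*v² + v) = -4 + (v + 2*v²) = -4 + v + 2*v²)
(I(24*(-5)) + 2819) + j(19) = ((-4 + 24*(-5) + 2*(24*(-5))²) + 2819) + 80 = ((-4 - 120 + 2*(-120)²) + 2819) + 80 = ((-4 - 120 + 2*14400) + 2819) + 80 = ((-4 - 120 + 28800) + 2819) + 80 = (28676 + 2819) + 80 = 31495 + 80 = 31575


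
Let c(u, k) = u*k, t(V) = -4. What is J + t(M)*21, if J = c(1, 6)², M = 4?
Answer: -48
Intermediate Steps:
c(u, k) = k*u
J = 36 (J = (6*1)² = 6² = 36)
J + t(M)*21 = 36 - 4*21 = 36 - 84 = -48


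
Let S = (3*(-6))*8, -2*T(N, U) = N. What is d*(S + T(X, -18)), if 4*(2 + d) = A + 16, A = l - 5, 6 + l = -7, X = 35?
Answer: 1615/4 ≈ 403.75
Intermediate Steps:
l = -13 (l = -6 - 7 = -13)
T(N, U) = -N/2
A = -18 (A = -13 - 5 = -18)
S = -144 (S = -18*8 = -144)
d = -5/2 (d = -2 + (-18 + 16)/4 = -2 + (¼)*(-2) = -2 - ½ = -5/2 ≈ -2.5000)
d*(S + T(X, -18)) = -5*(-144 - ½*35)/2 = -5*(-144 - 35/2)/2 = -5/2*(-323/2) = 1615/4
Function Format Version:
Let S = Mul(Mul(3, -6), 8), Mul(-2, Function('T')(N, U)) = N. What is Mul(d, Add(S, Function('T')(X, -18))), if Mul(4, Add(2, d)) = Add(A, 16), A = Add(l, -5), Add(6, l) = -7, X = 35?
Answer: Rational(1615, 4) ≈ 403.75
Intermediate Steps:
l = -13 (l = Add(-6, -7) = -13)
Function('T')(N, U) = Mul(Rational(-1, 2), N)
A = -18 (A = Add(-13, -5) = -18)
S = -144 (S = Mul(-18, 8) = -144)
d = Rational(-5, 2) (d = Add(-2, Mul(Rational(1, 4), Add(-18, 16))) = Add(-2, Mul(Rational(1, 4), -2)) = Add(-2, Rational(-1, 2)) = Rational(-5, 2) ≈ -2.5000)
Mul(d, Add(S, Function('T')(X, -18))) = Mul(Rational(-5, 2), Add(-144, Mul(Rational(-1, 2), 35))) = Mul(Rational(-5, 2), Add(-144, Rational(-35, 2))) = Mul(Rational(-5, 2), Rational(-323, 2)) = Rational(1615, 4)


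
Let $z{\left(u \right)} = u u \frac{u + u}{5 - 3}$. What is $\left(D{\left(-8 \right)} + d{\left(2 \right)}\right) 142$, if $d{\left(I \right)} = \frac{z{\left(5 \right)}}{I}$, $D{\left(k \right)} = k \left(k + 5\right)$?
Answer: $12283$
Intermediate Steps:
$D{\left(k \right)} = k \left(5 + k\right)$
$z{\left(u \right)} = u^{3}$ ($z{\left(u \right)} = u^{2} \frac{2 u}{2} = u^{2} \cdot 2 u \frac{1}{2} = u^{2} u = u^{3}$)
$d{\left(I \right)} = \frac{125}{I}$ ($d{\left(I \right)} = \frac{5^{3}}{I} = \frac{125}{I}$)
$\left(D{\left(-8 \right)} + d{\left(2 \right)}\right) 142 = \left(- 8 \left(5 - 8\right) + \frac{125}{2}\right) 142 = \left(\left(-8\right) \left(-3\right) + 125 \cdot \frac{1}{2}\right) 142 = \left(24 + \frac{125}{2}\right) 142 = \frac{173}{2} \cdot 142 = 12283$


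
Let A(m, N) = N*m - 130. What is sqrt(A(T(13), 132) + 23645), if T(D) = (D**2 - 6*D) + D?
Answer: sqrt(37243) ≈ 192.98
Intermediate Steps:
T(D) = D**2 - 5*D
A(m, N) = -130 + N*m
sqrt(A(T(13), 132) + 23645) = sqrt((-130 + 132*(13*(-5 + 13))) + 23645) = sqrt((-130 + 132*(13*8)) + 23645) = sqrt((-130 + 132*104) + 23645) = sqrt((-130 + 13728) + 23645) = sqrt(13598 + 23645) = sqrt(37243)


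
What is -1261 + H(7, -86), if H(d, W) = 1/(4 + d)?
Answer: -13870/11 ≈ -1260.9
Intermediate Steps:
-1261 + H(7, -86) = -1261 + 1/(4 + 7) = -1261 + 1/11 = -13870/11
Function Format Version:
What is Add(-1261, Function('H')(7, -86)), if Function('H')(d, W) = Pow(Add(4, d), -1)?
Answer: Rational(-13870, 11) ≈ -1260.9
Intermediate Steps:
Add(-1261, Function('H')(7, -86)) = Add(-1261, Pow(Add(4, 7), -1)) = Add(-1261, Pow(11, -1)) = Add(-1261, Rational(1, 11)) = Rational(-13870, 11)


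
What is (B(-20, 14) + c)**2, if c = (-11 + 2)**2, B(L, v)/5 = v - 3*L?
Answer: 203401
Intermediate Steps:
B(L, v) = -15*L + 5*v (B(L, v) = 5*(v - 3*L) = -15*L + 5*v)
c = 81 (c = (-9)**2 = 81)
(B(-20, 14) + c)**2 = ((-15*(-20) + 5*14) + 81)**2 = ((300 + 70) + 81)**2 = (370 + 81)**2 = 451**2 = 203401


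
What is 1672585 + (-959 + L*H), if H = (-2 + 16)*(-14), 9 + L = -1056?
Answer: 1880366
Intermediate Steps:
L = -1065 (L = -9 - 1056 = -1065)
H = -196 (H = 14*(-14) = -196)
1672585 + (-959 + L*H) = 1672585 + (-959 - 1065*(-196)) = 1672585 + (-959 + 208740) = 1672585 + 207781 = 1880366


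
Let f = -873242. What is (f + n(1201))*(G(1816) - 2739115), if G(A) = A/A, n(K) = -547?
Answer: 2393407682946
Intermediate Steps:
G(A) = 1
(f + n(1201))*(G(1816) - 2739115) = (-873242 - 547)*(1 - 2739115) = -873789*(-2739114) = 2393407682946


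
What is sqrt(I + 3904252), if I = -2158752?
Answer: 10*sqrt(17455) ≈ 1321.2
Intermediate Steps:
sqrt(I + 3904252) = sqrt(-2158752 + 3904252) = sqrt(1745500) = 10*sqrt(17455)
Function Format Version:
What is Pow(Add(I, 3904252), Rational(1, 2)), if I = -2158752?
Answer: Mul(10, Pow(17455, Rational(1, 2))) ≈ 1321.2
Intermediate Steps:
Pow(Add(I, 3904252), Rational(1, 2)) = Pow(Add(-2158752, 3904252), Rational(1, 2)) = Pow(1745500, Rational(1, 2)) = Mul(10, Pow(17455, Rational(1, 2)))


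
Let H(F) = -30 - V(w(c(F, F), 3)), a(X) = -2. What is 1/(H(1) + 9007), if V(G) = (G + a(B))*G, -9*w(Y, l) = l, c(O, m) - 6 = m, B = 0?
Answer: 9/80786 ≈ 0.00011141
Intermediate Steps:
c(O, m) = 6 + m
w(Y, l) = -l/9
V(G) = G*(-2 + G) (V(G) = (G - 2)*G = (-2 + G)*G = G*(-2 + G))
H(F) = -277/9 (H(F) = -30 - (-1/9*3)*(-2 - 1/9*3) = -30 - (-1)*(-2 - 1/3)/3 = -30 - (-1)*(-7)/(3*3) = -30 - 1*7/9 = -30 - 7/9 = -277/9)
1/(H(1) + 9007) = 1/(-277/9 + 9007) = 1/(80786/9) = 9/80786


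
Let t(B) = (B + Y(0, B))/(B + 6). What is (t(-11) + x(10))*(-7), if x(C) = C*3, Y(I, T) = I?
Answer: -1127/5 ≈ -225.40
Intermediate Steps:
x(C) = 3*C
t(B) = B/(6 + B) (t(B) = (B + 0)/(B + 6) = B/(6 + B))
(t(-11) + x(10))*(-7) = (-11/(6 - 11) + 3*10)*(-7) = (-11/(-5) + 30)*(-7) = (-11*(-⅕) + 30)*(-7) = (11/5 + 30)*(-7) = (161/5)*(-7) = -1127/5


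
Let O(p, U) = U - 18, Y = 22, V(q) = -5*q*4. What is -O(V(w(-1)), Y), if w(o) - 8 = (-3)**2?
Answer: -4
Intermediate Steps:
w(o) = 17 (w(o) = 8 + (-3)**2 = 8 + 9 = 17)
V(q) = -20*q
O(p, U) = -18 + U
-O(V(w(-1)), Y) = -(-18 + 22) = -1*4 = -4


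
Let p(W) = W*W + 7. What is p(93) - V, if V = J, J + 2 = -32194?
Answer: 40852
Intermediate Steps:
J = -32196 (J = -2 - 32194 = -32196)
V = -32196
p(W) = 7 + W² (p(W) = W² + 7 = 7 + W²)
p(93) - V = (7 + 93²) - 1*(-32196) = (7 + 8649) + 32196 = 8656 + 32196 = 40852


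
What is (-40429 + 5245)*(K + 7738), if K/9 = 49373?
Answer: -15906510480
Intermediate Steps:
K = 444357 (K = 9*49373 = 444357)
(-40429 + 5245)*(K + 7738) = (-40429 + 5245)*(444357 + 7738) = -35184*452095 = -15906510480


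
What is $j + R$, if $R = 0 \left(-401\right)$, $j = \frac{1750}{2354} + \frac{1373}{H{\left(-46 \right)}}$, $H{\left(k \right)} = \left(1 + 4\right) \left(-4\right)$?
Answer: $- \frac{1598521}{23540} \approx -67.907$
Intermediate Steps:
$H{\left(k \right)} = -20$ ($H{\left(k \right)} = 5 \left(-4\right) = -20$)
$j = - \frac{1598521}{23540}$ ($j = \frac{1750}{2354} + \frac{1373}{-20} = 1750 \cdot \frac{1}{2354} + 1373 \left(- \frac{1}{20}\right) = \frac{875}{1177} - \frac{1373}{20} = - \frac{1598521}{23540} \approx -67.907$)
$R = 0$
$j + R = - \frac{1598521}{23540} + 0 = - \frac{1598521}{23540}$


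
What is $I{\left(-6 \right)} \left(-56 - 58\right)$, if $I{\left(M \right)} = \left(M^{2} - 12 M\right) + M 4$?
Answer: $-9576$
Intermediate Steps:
$I{\left(M \right)} = M^{2} - 8 M$ ($I{\left(M \right)} = \left(M^{2} - 12 M\right) + 4 M = M^{2} - 8 M$)
$I{\left(-6 \right)} \left(-56 - 58\right) = - 6 \left(-8 - 6\right) \left(-56 - 58\right) = \left(-6\right) \left(-14\right) \left(-114\right) = 84 \left(-114\right) = -9576$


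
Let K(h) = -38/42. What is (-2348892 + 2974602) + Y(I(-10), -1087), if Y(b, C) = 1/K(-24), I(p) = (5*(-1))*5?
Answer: 11888469/19 ≈ 6.2571e+5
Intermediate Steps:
I(p) = -25 (I(p) = -5*5 = -25)
K(h) = -19/21 (K(h) = -38*1/42 = -19/21)
Y(b, C) = -21/19 (Y(b, C) = 1/(-19/21) = -21/19)
(-2348892 + 2974602) + Y(I(-10), -1087) = (-2348892 + 2974602) - 21/19 = 625710 - 21/19 = 11888469/19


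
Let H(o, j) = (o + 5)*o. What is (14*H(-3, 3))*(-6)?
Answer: 504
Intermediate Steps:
H(o, j) = o*(5 + o) (H(o, j) = (5 + o)*o = o*(5 + o))
(14*H(-3, 3))*(-6) = (14*(-3*(5 - 3)))*(-6) = (14*(-3*2))*(-6) = (14*(-6))*(-6) = -84*(-6) = 504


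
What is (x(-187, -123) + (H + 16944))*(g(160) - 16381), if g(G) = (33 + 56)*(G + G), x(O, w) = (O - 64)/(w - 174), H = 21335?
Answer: 45851636762/99 ≈ 4.6315e+8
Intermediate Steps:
x(O, w) = (-64 + O)/(-174 + w)
g(G) = 178*G (g(G) = 89*(2*G) = 178*G)
(x(-187, -123) + (H + 16944))*(g(160) - 16381) = ((-64 - 187)/(-174 - 123) + (21335 + 16944))*(178*160 - 16381) = (-251/(-297) + 38279)*(28480 - 16381) = (-1/297*(-251) + 38279)*12099 = (251/297 + 38279)*12099 = (11369114/297)*12099 = 45851636762/99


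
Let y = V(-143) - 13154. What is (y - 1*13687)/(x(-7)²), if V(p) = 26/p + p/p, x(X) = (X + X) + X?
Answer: -98414/1617 ≈ -60.862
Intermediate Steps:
x(X) = 3*X (x(X) = 2*X + X = 3*X)
V(p) = 1 + 26/p (V(p) = 26/p + 1 = 1 + 26/p)
y = -144685/11 (y = (26 - 143)/(-143) - 13154 = -1/143*(-117) - 13154 = 9/11 - 13154 = -144685/11 ≈ -13153.)
(y - 1*13687)/(x(-7)²) = (-144685/11 - 1*13687)/((3*(-7))²) = (-144685/11 - 13687)/((-21)²) = -295242/11/441 = -295242/11*1/441 = -98414/1617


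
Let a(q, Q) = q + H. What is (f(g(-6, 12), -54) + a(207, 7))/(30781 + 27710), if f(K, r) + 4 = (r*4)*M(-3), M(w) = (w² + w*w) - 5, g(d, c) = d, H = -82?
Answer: -2687/58491 ≈ -0.045939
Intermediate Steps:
M(w) = -5 + 2*w² (M(w) = (w² + w²) - 5 = 2*w² - 5 = -5 + 2*w²)
a(q, Q) = -82 + q (a(q, Q) = q - 82 = -82 + q)
f(K, r) = -4 + 52*r (f(K, r) = -4 + (r*4)*(-5 + 2*(-3)²) = -4 + (4*r)*(-5 + 2*9) = -4 + (4*r)*(-5 + 18) = -4 + (4*r)*13 = -4 + 52*r)
(f(g(-6, 12), -54) + a(207, 7))/(30781 + 27710) = ((-4 + 52*(-54)) + (-82 + 207))/(30781 + 27710) = ((-4 - 2808) + 125)/58491 = (-2812 + 125)*(1/58491) = -2687*1/58491 = -2687/58491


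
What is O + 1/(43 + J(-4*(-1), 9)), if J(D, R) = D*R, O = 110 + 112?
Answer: 17539/79 ≈ 222.01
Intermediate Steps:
O = 222
O + 1/(43 + J(-4*(-1), 9)) = 222 + 1/(43 - 4*(-1)*9) = 222 + 1/(43 + 4*9) = 222 + 1/(43 + 36) = 222 + 1/79 = 17539/79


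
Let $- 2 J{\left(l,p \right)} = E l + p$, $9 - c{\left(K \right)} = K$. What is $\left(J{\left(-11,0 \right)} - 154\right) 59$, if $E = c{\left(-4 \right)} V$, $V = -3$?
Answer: $- \frac{43483}{2} \approx -21742.0$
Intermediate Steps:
$c{\left(K \right)} = 9 - K$
$E = -39$ ($E = \left(9 - -4\right) \left(-3\right) = \left(9 + 4\right) \left(-3\right) = 13 \left(-3\right) = -39$)
$J{\left(l,p \right)} = - \frac{p}{2} + \frac{39 l}{2}$ ($J{\left(l,p \right)} = - \frac{- 39 l + p}{2} = - \frac{p - 39 l}{2} = - \frac{p}{2} + \frac{39 l}{2}$)
$\left(J{\left(-11,0 \right)} - 154\right) 59 = \left(\left(\left(- \frac{1}{2}\right) 0 + \frac{39}{2} \left(-11\right)\right) - 154\right) 59 = \left(\left(0 - \frac{429}{2}\right) - 154\right) 59 = \left(- \frac{429}{2} - 154\right) 59 = \left(- \frac{737}{2}\right) 59 = - \frac{43483}{2}$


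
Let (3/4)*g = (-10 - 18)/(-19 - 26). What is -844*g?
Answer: -94528/135 ≈ -700.21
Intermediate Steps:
g = 112/135 (g = 4*((-10 - 18)/(-19 - 26))/3 = 4*(-28/(-45))/3 = 4*(-28*(-1/45))/3 = (4/3)*(28/45) = 112/135 ≈ 0.82963)
-844*g = -844*112/135 = -94528/135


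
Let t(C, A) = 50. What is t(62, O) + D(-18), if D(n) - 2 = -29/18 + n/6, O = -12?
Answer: 853/18 ≈ 47.389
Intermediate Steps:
D(n) = 7/18 + n/6 (D(n) = 2 + (-29/18 + n/6) = 7/18 + n/6)
t(62, O) + D(-18) = 50 + (7/18 + (⅙)*(-18)) = 50 + (7/18 - 3) = 50 - 47/18 = 853/18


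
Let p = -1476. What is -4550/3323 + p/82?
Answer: -64364/3323 ≈ -19.369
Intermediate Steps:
-4550/3323 + p/82 = -4550/3323 - 1476/82 = -4550*1/3323 - 1476*1/82 = -4550/3323 - 18 = -64364/3323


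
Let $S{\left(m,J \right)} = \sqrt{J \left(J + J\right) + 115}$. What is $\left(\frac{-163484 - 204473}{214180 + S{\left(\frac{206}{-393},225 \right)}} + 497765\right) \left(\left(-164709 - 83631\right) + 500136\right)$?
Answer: $\frac{383298653609461843396}{3058198069} + \frac{30883366924 \sqrt{101365}}{15290990345} \approx 1.2533 \cdot 10^{11}$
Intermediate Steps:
$S{\left(m,J \right)} = \sqrt{115 + 2 J^{2}}$ ($S{\left(m,J \right)} = \sqrt{J 2 J + 115} = \sqrt{2 J^{2} + 115} = \sqrt{115 + 2 J^{2}}$)
$\left(\frac{-163484 - 204473}{214180 + S{\left(\frac{206}{-393},225 \right)}} + 497765\right) \left(\left(-164709 - 83631\right) + 500136\right) = \left(\frac{-163484 - 204473}{214180 + \sqrt{115 + 2 \cdot 225^{2}}} + 497765\right) \left(\left(-164709 - 83631\right) + 500136\right) = \left(- \frac{367957}{214180 + \sqrt{115 + 2 \cdot 50625}} + 497765\right) \left(\left(-164709 - 83631\right) + 500136\right) = \left(- \frac{367957}{214180 + \sqrt{115 + 101250}} + 497765\right) \left(-248340 + 500136\right) = \left(- \frac{367957}{214180 + \sqrt{101365}} + 497765\right) 251796 = \left(497765 - \frac{367957}{214180 + \sqrt{101365}}\right) 251796 = 125335235940 - \frac{92650100772}{214180 + \sqrt{101365}}$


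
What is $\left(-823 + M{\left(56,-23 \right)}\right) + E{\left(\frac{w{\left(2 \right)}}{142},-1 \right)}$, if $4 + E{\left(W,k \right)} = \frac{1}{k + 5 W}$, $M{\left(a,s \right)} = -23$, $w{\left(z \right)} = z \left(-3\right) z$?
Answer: $- \frac{85921}{101} \approx -850.7$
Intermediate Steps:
$w{\left(z \right)} = - 3 z^{2}$ ($w{\left(z \right)} = - 3 z z = - 3 z^{2}$)
$E{\left(W,k \right)} = -4 + \frac{1}{k + 5 W}$
$\left(-823 + M{\left(56,-23 \right)}\right) + E{\left(\frac{w{\left(2 \right)}}{142},-1 \right)} = \left(-823 - 23\right) + \frac{1 - 20 \frac{\left(-3\right) 2^{2}}{142} - -4}{-1 + 5 \frac{\left(-3\right) 2^{2}}{142}} = -846 + \frac{1 - 20 \left(-3\right) 4 \cdot \frac{1}{142} + 4}{-1 + 5 \left(-3\right) 4 \cdot \frac{1}{142}} = -846 + \frac{1 - 20 \left(\left(-12\right) \frac{1}{142}\right) + 4}{-1 + 5 \left(\left(-12\right) \frac{1}{142}\right)} = -846 + \frac{1 - - \frac{120}{71} + 4}{-1 + 5 \left(- \frac{6}{71}\right)} = -846 + \frac{1 + \frac{120}{71} + 4}{-1 - \frac{30}{71}} = -846 + \frac{1}{- \frac{101}{71}} \cdot \frac{475}{71} = -846 - \frac{475}{101} = - \frac{85921}{101}$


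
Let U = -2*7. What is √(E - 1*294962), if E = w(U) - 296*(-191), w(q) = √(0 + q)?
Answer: √(-238426 + I*√14) ≈ 0.004 + 488.29*I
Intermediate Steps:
U = -14
w(q) = √q
E = 56536 + I*√14 (E = √(-14) - 296*(-191) = I*√14 + 56536 = 56536 + I*√14 ≈ 56536.0 + 3.7417*I)
√(E - 1*294962) = √((56536 + I*√14) - 1*294962) = √((56536 + I*√14) - 294962) = √(-238426 + I*√14)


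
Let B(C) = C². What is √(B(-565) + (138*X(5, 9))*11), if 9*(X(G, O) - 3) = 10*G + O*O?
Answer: √3112869/3 ≈ 588.11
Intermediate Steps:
X(G, O) = 3 + O²/9 + 10*G/9 (X(G, O) = 3 + (10*G + O*O)/9 = 3 + (10*G + O²)/9 = 3 + (O² + 10*G)/9 = 3 + (O²/9 + 10*G/9) = 3 + O²/9 + 10*G/9)
√(B(-565) + (138*X(5, 9))*11) = √((-565)² + (138*(3 + (⅑)*9² + (10/9)*5))*11) = √(319225 + (138*(3 + (⅑)*81 + 50/9))*11) = √(319225 + (138*(3 + 9 + 50/9))*11) = √(319225 + (138*(158/9))*11) = √(319225 + (7268/3)*11) = √(319225 + 79948/3) = √(1037623/3) = √3112869/3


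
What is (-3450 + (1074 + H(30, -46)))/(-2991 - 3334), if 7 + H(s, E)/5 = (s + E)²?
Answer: 1131/6325 ≈ 0.17881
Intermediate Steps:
H(s, E) = -35 + 5*(E + s)² (H(s, E) = -35 + 5*(s + E)² = -35 + 5*(E + s)²)
(-3450 + (1074 + H(30, -46)))/(-2991 - 3334) = (-3450 + (1074 + (-35 + 5*(-46 + 30)²)))/(-2991 - 3334) = (-3450 + (1074 + (-35 + 5*(-16)²)))/(-6325) = (-3450 + (1074 + (-35 + 5*256)))*(-1/6325) = (-3450 + (1074 + (-35 + 1280)))*(-1/6325) = (-3450 + (1074 + 1245))*(-1/6325) = (-3450 + 2319)*(-1/6325) = -1131*(-1/6325) = 1131/6325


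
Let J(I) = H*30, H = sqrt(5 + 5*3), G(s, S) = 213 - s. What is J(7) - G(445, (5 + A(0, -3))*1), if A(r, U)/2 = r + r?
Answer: 232 + 60*sqrt(5) ≈ 366.16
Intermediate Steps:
A(r, U) = 4*r (A(r, U) = 2*(r + r) = 2*(2*r) = 4*r)
H = 2*sqrt(5) (H = sqrt(5 + 15) = sqrt(20) = 2*sqrt(5) ≈ 4.4721)
J(I) = 60*sqrt(5) (J(I) = (2*sqrt(5))*30 = 60*sqrt(5))
J(7) - G(445, (5 + A(0, -3))*1) = 60*sqrt(5) - (213 - 1*445) = 60*sqrt(5) - (213 - 445) = 60*sqrt(5) - 1*(-232) = 60*sqrt(5) + 232 = 232 + 60*sqrt(5)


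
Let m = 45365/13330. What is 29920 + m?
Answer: 1855251/62 ≈ 29923.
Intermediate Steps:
m = 211/62 (m = 45365*(1/13330) = 211/62 ≈ 3.4032)
29920 + m = 29920 + 211/62 = 1855251/62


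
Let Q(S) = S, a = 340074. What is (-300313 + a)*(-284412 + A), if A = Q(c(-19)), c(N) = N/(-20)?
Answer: -226169355181/20 ≈ -1.1308e+10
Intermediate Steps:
c(N) = -N/20 (c(N) = N*(-1/20) = -N/20)
A = 19/20 (A = -1/20*(-19) = 19/20 ≈ 0.95000)
(-300313 + a)*(-284412 + A) = (-300313 + 340074)*(-284412 + 19/20) = 39761*(-5688221/20) = -226169355181/20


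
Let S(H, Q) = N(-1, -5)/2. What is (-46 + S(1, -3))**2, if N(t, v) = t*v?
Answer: 7569/4 ≈ 1892.3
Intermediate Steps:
S(H, Q) = 5/2 (S(H, Q) = -1*(-5)/2 = 5*(1/2) = 5/2)
(-46 + S(1, -3))**2 = (-46 + 5/2)**2 = (-87/2)**2 = 7569/4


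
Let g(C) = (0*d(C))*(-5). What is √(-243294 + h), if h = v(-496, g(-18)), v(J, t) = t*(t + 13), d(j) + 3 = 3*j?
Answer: I*√243294 ≈ 493.25*I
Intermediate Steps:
d(j) = -3 + 3*j
g(C) = 0 (g(C) = (0*(-3 + 3*C))*(-5) = 0*(-5) = 0)
v(J, t) = t*(13 + t)
h = 0 (h = 0*(13 + 0) = 0*13 = 0)
√(-243294 + h) = √(-243294 + 0) = √(-243294) = I*√243294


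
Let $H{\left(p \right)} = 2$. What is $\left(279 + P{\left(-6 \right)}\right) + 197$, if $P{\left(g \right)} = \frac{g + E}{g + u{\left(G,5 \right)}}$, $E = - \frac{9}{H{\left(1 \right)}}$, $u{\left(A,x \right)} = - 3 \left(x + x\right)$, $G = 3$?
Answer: $\frac{11431}{24} \approx 476.29$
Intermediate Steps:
$u{\left(A,x \right)} = - 6 x$ ($u{\left(A,x \right)} = - 3 \cdot 2 x = - 6 x$)
$E = - \frac{9}{2} \approx -4.5$
$P{\left(g \right)} = \frac{- \frac{9}{2} + g}{-30 + g}$ ($P{\left(g \right)} = \frac{g - \frac{9}{2}}{g - 30} = \frac{- \frac{9}{2} + g}{g - 30} = \frac{- \frac{9}{2} + g}{-30 + g}$)
$\left(279 + P{\left(-6 \right)}\right) + 197 = \left(279 + \frac{- \frac{9}{2} - 6}{-30 - 6}\right) + 197 = \left(279 + \frac{1}{-36} \left(- \frac{21}{2}\right)\right) + 197 = \left(279 - - \frac{7}{24}\right) + 197 = \left(279 + \frac{7}{24}\right) + 197 = \frac{6703}{24} + 197 = \frac{11431}{24}$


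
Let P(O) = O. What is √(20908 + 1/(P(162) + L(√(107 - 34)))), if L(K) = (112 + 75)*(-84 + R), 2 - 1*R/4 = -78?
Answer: √41020627024182/44294 ≈ 144.60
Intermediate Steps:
R = 320 (R = 8 - 4*(-78) = 8 + 312 = 320)
L(K) = 44132 (L(K) = (112 + 75)*(-84 + 320) = 187*236 = 44132)
√(20908 + 1/(P(162) + L(√(107 - 34)))) = √(20908 + 1/(162 + 44132)) = √(20908 + 1/44294) = √(926098953/44294) = √41020627024182/44294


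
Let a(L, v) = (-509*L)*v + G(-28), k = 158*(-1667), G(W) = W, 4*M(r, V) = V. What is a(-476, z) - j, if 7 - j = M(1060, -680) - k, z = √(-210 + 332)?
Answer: 263181 + 242284*√122 ≈ 2.9393e+6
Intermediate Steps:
M(r, V) = V/4
z = √122 ≈ 11.045
k = -263386
a(L, v) = -28 - 509*L*v (a(L, v) = (-509*L)*v - 28 = -509*L*v - 28 = -28 - 509*L*v)
j = -263209 (j = 7 - ((¼)*(-680) - 1*(-263386)) = 7 - (-170 + 263386) = 7 - 1*263216 = 7 - 263216 = -263209)
a(-476, z) - j = (-28 - 509*(-476)*√122) - 1*(-263209) = (-28 + 242284*√122) + 263209 = 263181 + 242284*√122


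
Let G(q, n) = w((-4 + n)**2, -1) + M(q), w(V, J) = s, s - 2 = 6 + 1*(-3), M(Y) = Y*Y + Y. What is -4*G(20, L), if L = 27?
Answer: -1700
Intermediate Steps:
M(Y) = Y + Y**2 (M(Y) = Y**2 + Y = Y + Y**2)
s = 5 (s = 2 + (6 + 1*(-3)) = 2 + (6 - 3) = 2 + 3 = 5)
w(V, J) = 5
G(q, n) = 5 + q*(1 + q)
-4*G(20, L) = -4*(5 + 20*(1 + 20)) = -4*(5 + 20*21) = -4*(5 + 420) = -4*425 = -1700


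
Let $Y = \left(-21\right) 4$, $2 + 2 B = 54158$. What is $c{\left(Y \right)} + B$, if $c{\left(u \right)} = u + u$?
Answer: $26910$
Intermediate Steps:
$B = 27078$ ($B = -1 + \frac{1}{2} \cdot 54158 = -1 + 27079 = 27078$)
$Y = -84$
$c{\left(u \right)} = 2 u$
$c{\left(Y \right)} + B = 2 \left(-84\right) + 27078 = -168 + 27078 = 26910$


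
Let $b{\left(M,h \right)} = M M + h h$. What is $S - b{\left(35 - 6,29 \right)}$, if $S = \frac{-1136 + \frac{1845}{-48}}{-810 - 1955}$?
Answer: $- \frac{74392889}{44240} \approx -1681.6$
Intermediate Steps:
$b{\left(M,h \right)} = M^{2} + h^{2}$
$S = \frac{18791}{44240}$ ($S = \frac{-1136 + 1845 \left(- \frac{1}{48}\right)}{-2765} = \left(-1136 - \frac{615}{16}\right) \left(- \frac{1}{2765}\right) = \left(- \frac{18791}{16}\right) \left(- \frac{1}{2765}\right) = \frac{18791}{44240} \approx 0.42475$)
$S - b{\left(35 - 6,29 \right)} = \frac{18791}{44240} - \left(\left(35 - 6\right)^{2} + 29^{2}\right) = \frac{18791}{44240} - \left(29^{2} + 841\right) = \frac{18791}{44240} - \left(841 + 841\right) = \frac{18791}{44240} - 1682 = - \frac{74392889}{44240}$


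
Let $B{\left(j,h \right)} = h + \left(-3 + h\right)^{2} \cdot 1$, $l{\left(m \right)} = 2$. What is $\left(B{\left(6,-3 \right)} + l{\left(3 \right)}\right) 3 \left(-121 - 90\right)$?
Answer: $-22155$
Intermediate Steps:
$B{\left(j,h \right)} = h + \left(-3 + h\right)^{2}$
$\left(B{\left(6,-3 \right)} + l{\left(3 \right)}\right) 3 \left(-121 - 90\right) = \left(\left(-3 + \left(-3 - 3\right)^{2}\right) + 2\right) 3 \left(-121 - 90\right) = \left(\left(-3 + \left(-6\right)^{2}\right) + 2\right) 3 \left(-211\right) = \left(\left(-3 + 36\right) + 2\right) 3 \left(-211\right) = \left(33 + 2\right) 3 \left(-211\right) = 35 \cdot 3 \left(-211\right) = 105 \left(-211\right) = -22155$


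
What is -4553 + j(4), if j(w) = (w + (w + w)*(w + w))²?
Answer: 71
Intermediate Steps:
j(w) = (w + 4*w²)² (j(w) = (w + (2*w)*(2*w))² = (w + 4*w²)²)
-4553 + j(4) = -4553 + 4²*(1 + 4*4)² = -4553 + 16*(1 + 16)² = -4553 + 16*17² = -4553 + 16*289 = -4553 + 4624 = 71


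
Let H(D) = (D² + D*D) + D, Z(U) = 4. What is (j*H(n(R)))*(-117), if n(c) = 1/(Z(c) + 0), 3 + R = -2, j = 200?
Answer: -8775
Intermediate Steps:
R = -5 (R = -3 - 2 = -5)
n(c) = ¼ (n(c) = 1/(4 + 0) = 1/4 = ¼)
H(D) = D + 2*D² (H(D) = (D² + D²) + D = 2*D² + D = D + 2*D²)
(j*H(n(R)))*(-117) = (200*((1 + 2*(¼))/4))*(-117) = (200*((1 + ½)/4))*(-117) = (200*((¼)*(3/2)))*(-117) = (200*(3/8))*(-117) = 75*(-117) = -8775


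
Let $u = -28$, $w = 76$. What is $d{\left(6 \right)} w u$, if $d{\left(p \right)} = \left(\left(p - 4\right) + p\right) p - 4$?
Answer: $-93632$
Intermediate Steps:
$d{\left(p \right)} = -4 + p \left(-4 + 2 p\right)$ ($d{\left(p \right)} = \left(\left(-4 + p\right) + p\right) p - 4 = \left(-4 + 2 p\right) p - 4 = p \left(-4 + 2 p\right) - 4 = -4 + p \left(-4 + 2 p\right)$)
$d{\left(6 \right)} w u = \left(-4 - 24 + 2 \cdot 6^{2}\right) 76 \left(-28\right) = \left(-4 - 24 + 2 \cdot 36\right) 76 \left(-28\right) = \left(-4 - 24 + 72\right) 76 \left(-28\right) = 44 \cdot 76 \left(-28\right) = 3344 \left(-28\right) = -93632$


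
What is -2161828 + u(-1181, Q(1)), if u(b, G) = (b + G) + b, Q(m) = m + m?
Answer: -2164188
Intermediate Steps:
Q(m) = 2*m
u(b, G) = G + 2*b (u(b, G) = (G + b) + b = G + 2*b)
-2161828 + u(-1181, Q(1)) = -2161828 + (2*1 + 2*(-1181)) = -2161828 + (2 - 2362) = -2161828 - 2360 = -2164188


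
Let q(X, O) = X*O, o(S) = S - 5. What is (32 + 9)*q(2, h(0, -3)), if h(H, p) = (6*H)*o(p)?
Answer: 0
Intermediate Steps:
o(S) = -5 + S
h(H, p) = 6*H*(-5 + p) (h(H, p) = (6*H)*(-5 + p) = 6*H*(-5 + p))
q(X, O) = O*X
(32 + 9)*q(2, h(0, -3)) = (32 + 9)*((6*0*(-5 - 3))*2) = 41*((6*0*(-8))*2) = 41*(0*2) = 41*0 = 0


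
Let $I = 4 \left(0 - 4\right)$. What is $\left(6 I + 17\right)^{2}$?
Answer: $6241$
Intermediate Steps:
$I = -16$ ($I = 4 \left(-4\right) = -16$)
$\left(6 I + 17\right)^{2} = \left(6 \left(-16\right) + 17\right)^{2} = \left(-96 + 17\right)^{2} = \left(-79\right)^{2} = 6241$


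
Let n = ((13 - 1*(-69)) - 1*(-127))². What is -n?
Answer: -43681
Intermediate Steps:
n = 43681 (n = ((13 + 69) + 127)² = (82 + 127)² = 209² = 43681)
-n = -1*43681 = -43681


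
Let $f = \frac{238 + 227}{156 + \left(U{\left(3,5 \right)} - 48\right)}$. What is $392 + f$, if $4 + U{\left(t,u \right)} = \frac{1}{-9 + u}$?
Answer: $\frac{32908}{83} \approx 396.48$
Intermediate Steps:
$U{\left(t,u \right)} = -4 + \frac{1}{-9 + u}$
$f = \frac{372}{83}$ ($f = \frac{238 + 227}{156 - \left(48 - \frac{37 - 20}{-9 + 5}\right)} = \frac{465}{156 - \left(48 - \frac{37 - 20}{-4}\right)} = \frac{465}{156 - \frac{209}{4}} = \frac{465}{\frac{415}{4}} = 465 \cdot \frac{4}{415} = \frac{372}{83} \approx 4.4819$)
$392 + f = 392 + \frac{372}{83} = \frac{32908}{83}$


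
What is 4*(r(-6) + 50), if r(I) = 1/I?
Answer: 598/3 ≈ 199.33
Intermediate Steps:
4*(r(-6) + 50) = 4*(1/(-6) + 50) = 4*(-⅙ + 50) = 4*(299/6) = 598/3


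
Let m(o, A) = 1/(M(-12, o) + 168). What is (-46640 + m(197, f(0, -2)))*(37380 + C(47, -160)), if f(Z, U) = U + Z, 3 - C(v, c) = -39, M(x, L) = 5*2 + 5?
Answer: -106467074406/61 ≈ -1.7454e+9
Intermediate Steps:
M(x, L) = 15 (M(x, L) = 10 + 5 = 15)
C(v, c) = 42 (C(v, c) = 3 - 1*(-39) = 3 + 39 = 42)
m(o, A) = 1/183 (m(o, A) = 1/(15 + 168) = 1/183)
(-46640 + m(197, f(0, -2)))*(37380 + C(47, -160)) = (-46640 + 1/183)*(37380 + 42) = -8535119/183*37422 = -106467074406/61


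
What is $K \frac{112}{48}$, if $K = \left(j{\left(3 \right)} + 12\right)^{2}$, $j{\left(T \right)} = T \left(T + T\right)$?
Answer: $2100$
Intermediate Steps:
$j{\left(T \right)} = 2 T^{2}$ ($j{\left(T \right)} = T 2 T = 2 T^{2}$)
$K = 900$ ($K = \left(2 \cdot 3^{2} + 12\right)^{2} = \left(2 \cdot 9 + 12\right)^{2} = \left(18 + 12\right)^{2} = 30^{2} = 900$)
$K \frac{112}{48} = 900 \cdot \frac{112}{48} = 900 \cdot 112 \cdot \frac{1}{48} = 900 \cdot \frac{7}{3} = 2100$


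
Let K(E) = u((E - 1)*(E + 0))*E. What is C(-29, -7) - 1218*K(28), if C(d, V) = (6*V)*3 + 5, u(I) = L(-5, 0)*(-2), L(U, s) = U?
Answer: -341161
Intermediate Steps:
u(I) = 10 (u(I) = -5*(-2) = 10)
C(d, V) = 5 + 18*V (C(d, V) = 18*V + 5 = 5 + 18*V)
K(E) = 10*E
C(-29, -7) - 1218*K(28) = (5 + 18*(-7)) - 12180*28 = (5 - 126) - 1218*280 = -121 - 341040 = -341161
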